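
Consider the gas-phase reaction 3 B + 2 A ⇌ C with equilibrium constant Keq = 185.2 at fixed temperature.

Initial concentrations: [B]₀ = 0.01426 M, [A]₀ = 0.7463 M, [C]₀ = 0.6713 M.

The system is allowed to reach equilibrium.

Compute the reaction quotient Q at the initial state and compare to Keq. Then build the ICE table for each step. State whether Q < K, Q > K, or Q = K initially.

Q₀ = 4.1565e+05 vs Keq = 185.2 ⇒ Q>K, reverse
Step 1:
                    B           A           C
  init        0.01426      0.7463      0.6713
  Δ            0.1527      0.1018    -0.05091
  eq            0.167      0.8481      0.6204
  solve Keq expr → x = -0.05091; check Q = 185.2

Q₀ = 4.1565e+05; Q > K (proceeds reverse)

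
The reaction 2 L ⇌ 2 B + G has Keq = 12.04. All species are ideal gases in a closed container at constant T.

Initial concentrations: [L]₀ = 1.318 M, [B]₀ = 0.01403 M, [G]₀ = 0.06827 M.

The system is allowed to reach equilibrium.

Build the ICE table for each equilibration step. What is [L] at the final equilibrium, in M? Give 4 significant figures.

Q₀ = 7.7360e-06 vs Keq = 12.04 ⇒ Q<K, forward
Step 1:
                  L         B         G
  I           1.318   0.01403   0.06827
  C          -1.074     1.074     0.537
  E           0.244     1.088    0.6053
  solve Keq expr → x = 0.537; check Q = 12.04

[L]_eq = 0.244 M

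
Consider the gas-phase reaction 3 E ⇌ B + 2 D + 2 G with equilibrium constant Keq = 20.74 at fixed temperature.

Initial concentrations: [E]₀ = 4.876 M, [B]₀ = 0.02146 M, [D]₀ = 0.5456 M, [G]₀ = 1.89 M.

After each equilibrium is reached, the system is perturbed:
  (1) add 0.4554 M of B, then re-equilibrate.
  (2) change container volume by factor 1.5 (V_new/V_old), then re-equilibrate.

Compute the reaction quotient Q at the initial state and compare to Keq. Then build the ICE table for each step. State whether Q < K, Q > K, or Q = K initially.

Q₀ = 1.9684e-04; Q < K (proceeds forward)

Q₀ = 1.9684e-04 vs Keq = 20.74 ⇒ Q<K, forward
Step 1:
                    E           B           D           G
  I             4.876     0.02146      0.5456        1.89
  C            -3.111       1.037       2.074       2.074
  E             1.765       1.058       2.619       3.964
  solve Keq expr → x = 1.037; check Q = 20.74
Then add 0.4554 M of B.
Step 2:
                    E           B           D           G
  I             1.765       1.514       2.619       3.964
  C            0.1316    -0.04385     -0.0877     -0.0877
  E             1.897        1.47       2.532       3.876
  solve Keq expr → x = -0.04385; check Q = 20.74
Then change container volume by factor 1.5 (V_new/V_old).
Step 3:
                    E           B           D           G
  I             1.265      0.9799       1.688       2.584
  C           -0.1945     0.06482      0.1296      0.1296
  E              1.07       1.045       1.817       2.714
  solve Keq expr → x = 0.06482; check Q = 20.74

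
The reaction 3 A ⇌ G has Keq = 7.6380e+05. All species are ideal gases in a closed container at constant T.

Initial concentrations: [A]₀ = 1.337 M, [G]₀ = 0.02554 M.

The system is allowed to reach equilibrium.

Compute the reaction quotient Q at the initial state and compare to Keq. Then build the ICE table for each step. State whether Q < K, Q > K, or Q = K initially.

Q₀ = 0.01069; Q < K (proceeds forward)

Q₀ = 0.01069 vs Keq = 7.6380e+05 ⇒ Q<K, forward
Step 1:
                   A          G
  Initial      1.337    0.02554
  Change      -1.329     0.4428
  Equil     0.008496     0.4684
  solve Keq expr → x = 0.4428; check Q = 7.6380e+05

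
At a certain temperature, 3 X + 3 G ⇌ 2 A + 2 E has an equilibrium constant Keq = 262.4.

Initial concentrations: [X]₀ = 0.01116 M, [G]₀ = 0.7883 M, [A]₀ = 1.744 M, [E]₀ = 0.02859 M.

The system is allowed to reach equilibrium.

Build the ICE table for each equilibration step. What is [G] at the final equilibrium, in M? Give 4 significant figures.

Q₀ = 3651 vs Keq = 262.4 ⇒ Q>K, reverse
Step 1:
                  X         G         A         E
  init      0.01116    0.7883     1.744   0.02859
  Δ         0.01067   0.01067 -0.007112 -0.007112
  eq        0.02183     0.799     1.737   0.02148
  solve Keq expr → x = -0.003556; check Q = 262.4

[G]_eq = 0.799 M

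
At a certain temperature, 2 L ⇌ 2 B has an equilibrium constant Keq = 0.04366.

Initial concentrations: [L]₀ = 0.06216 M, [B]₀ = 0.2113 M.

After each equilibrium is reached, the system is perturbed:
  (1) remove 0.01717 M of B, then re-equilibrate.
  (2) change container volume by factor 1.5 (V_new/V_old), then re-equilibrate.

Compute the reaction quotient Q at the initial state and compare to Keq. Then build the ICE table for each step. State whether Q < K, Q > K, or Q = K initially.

Q₀ = 11.56; Q > K (proceeds reverse)

Q₀ = 11.56 vs Keq = 0.04366 ⇒ Q>K, reverse
Step 1:
                   L          B
  Initial    0.06216     0.2113
  Change       0.164     -0.164
  Equil       0.2262    0.04726
  solve Keq expr → x = -0.08202; check Q = 0.04366
Then remove 0.01717 M of B.
Step 2:
                   L          B
  Initial     0.2262    0.03009
  Change     -0.0142     0.0142
  Equil        0.212     0.0443
  solve Keq expr → x = 0.007101; check Q = 0.04366
Then change container volume by factor 1.5 (V_new/V_old).
Step 3:
                   L          B
  Initial     0.1413    0.02953
  Change           0          0
  Equil       0.1413    0.02953
  solve Keq expr → x = 0; check Q = 0.04366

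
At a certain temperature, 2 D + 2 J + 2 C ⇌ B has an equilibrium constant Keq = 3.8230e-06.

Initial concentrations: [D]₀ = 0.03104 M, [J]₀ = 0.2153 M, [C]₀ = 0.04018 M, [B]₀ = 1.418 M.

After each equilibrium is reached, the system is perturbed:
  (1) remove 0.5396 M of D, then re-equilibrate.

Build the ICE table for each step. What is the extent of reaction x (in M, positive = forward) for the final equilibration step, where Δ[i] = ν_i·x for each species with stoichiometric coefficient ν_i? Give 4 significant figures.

Q₀ = 1.9666e+07 vs Keq = 3.8230e-06 ⇒ Q>K, reverse
Step 1:
                   D          J          C          B
  Initial    0.03104     0.2153    0.04018      1.418
  Change       2.831      2.831      2.831     -1.416
  Equil        2.862      3.047      2.871   0.002397
  solve Keq expr → x = -1.416; check Q = 3.8230e-06
Then remove 0.5396 M of D.
Step 2:
                   D          J          C          B
  Initial      2.323      3.047      2.871   0.002397
  Change    0.001626   0.001626   0.001626 -8.1278e-04
  Equil        2.324      3.048      2.873   0.001584
  solve Keq expr → x = -8.1278e-04; check Q = 3.8230e-06

x = -8.1278e-04 M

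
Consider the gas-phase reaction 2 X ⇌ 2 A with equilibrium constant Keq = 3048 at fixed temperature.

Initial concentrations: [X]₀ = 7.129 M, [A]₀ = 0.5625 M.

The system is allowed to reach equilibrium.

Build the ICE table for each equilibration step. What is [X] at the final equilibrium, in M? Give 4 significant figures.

Q₀ = 0.006226 vs Keq = 3048 ⇒ Q<K, forward
Step 1:
                   X          A
  Initial      7.129     0.5625
  Change      -6.992      6.992
  Equil       0.1368      7.555
  solve Keq expr → x = 3.496; check Q = 3048

[X]_eq = 0.1368 M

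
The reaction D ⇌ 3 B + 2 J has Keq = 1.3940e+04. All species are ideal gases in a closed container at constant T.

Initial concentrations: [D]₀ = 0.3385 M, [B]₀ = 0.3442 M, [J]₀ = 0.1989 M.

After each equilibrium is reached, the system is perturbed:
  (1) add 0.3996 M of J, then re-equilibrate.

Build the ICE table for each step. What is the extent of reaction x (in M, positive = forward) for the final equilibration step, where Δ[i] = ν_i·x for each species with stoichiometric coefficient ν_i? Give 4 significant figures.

x = -1.5441e-04 M

Q₀ = 0.004766 vs Keq = 1.3940e+04 ⇒ Q<K, forward
Step 1:
                  D         B         J
  init       0.3385    0.3442    0.1989
  Δ         -0.3384     1.015    0.6767
  eq      1.3814e-04     1.359    0.8756
  solve Keq expr → x = 0.3384; check Q = 1.3940e+04
Then add 0.3996 M of J.
Step 2:
                  D         B         J
  init    1.3814e-04     1.359     1.275
  Δ       1.5441e-04 -4.6322e-04 -3.0881e-04
  eq      2.9254e-04     1.359     1.275
  solve Keq expr → x = -1.5441e-04; check Q = 1.3940e+04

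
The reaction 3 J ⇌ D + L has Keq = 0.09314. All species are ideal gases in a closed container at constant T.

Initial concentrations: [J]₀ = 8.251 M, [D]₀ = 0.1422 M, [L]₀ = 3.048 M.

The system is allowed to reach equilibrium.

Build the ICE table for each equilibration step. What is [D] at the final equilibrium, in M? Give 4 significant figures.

Q₀ = 7.7160e-04 vs Keq = 0.09314 ⇒ Q<K, forward
Step 1:
                   J          D          L
  Initial      8.251     0.1422      3.048
  Change        -4.1      1.367      1.367
  Equil        4.151      1.509      4.415
  solve Keq expr → x = 1.367; check Q = 0.09314

[D]_eq = 1.509 M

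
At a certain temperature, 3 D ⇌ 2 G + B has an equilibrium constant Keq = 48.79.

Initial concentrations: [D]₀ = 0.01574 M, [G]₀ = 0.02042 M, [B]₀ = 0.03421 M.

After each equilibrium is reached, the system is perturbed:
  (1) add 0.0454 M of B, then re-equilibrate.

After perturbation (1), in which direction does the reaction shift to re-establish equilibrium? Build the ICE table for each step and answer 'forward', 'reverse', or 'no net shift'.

Direction: reverse

Q₀ = 3.658 vs Keq = 48.79 ⇒ Q<K, forward
Step 1:
                    D           G           B
  I           0.01574     0.02042     0.03421
  C         -0.007824    0.005216    0.002608
  E          0.007916     0.02564     0.03682
  solve Keq expr → x = 0.002608; check Q = 48.79
Then add 0.0454 M of B.
Step 2:
                    D           G           B
  I          0.007916     0.02564     0.08222
  C          0.002035   -0.001357 -6.7830e-04
  E           0.00995     0.02428     0.08154
  solve Keq expr → x = -6.7830e-04; check Q = 48.79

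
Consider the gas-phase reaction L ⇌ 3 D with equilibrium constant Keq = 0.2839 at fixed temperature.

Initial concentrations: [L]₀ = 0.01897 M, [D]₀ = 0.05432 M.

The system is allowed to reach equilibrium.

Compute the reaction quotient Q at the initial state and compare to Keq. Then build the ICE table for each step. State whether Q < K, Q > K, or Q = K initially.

Q₀ = 0.008449; Q < K (proceeds forward)

Q₀ = 0.008449 vs Keq = 0.2839 ⇒ Q<K, forward
Step 1:
                   L          D
  Initial    0.01897    0.05432
  Change    -0.01539    0.04618
  Equil     0.003576     0.1005
  solve Keq expr → x = 0.01539; check Q = 0.2839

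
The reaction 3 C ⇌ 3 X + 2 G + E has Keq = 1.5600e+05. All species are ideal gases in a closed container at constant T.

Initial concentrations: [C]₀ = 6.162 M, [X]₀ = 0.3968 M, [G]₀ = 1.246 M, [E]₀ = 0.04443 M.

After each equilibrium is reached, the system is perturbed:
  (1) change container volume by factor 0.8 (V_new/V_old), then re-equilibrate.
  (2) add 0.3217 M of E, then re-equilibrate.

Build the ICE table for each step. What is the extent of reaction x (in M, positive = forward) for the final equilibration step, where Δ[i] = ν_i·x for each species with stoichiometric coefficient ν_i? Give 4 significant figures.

Q₀ = 1.8419e-05 vs Keq = 1.5600e+05 ⇒ Q<K, forward
Step 1:
                  C         X         G         E
  init        6.162    0.3968     1.246   0.04443
  Δ          -5.741     5.741     3.827     1.914
  eq         0.4211     6.138     5.073     1.958
  solve Keq expr → x = 1.914; check Q = 1.5600e+05
Then change container volume by factor 0.8 (V_new/V_old).
Step 2:
                  C         X         G         E
  init       0.5264     7.672     6.342     2.448
  Δ          0.1134   -0.1134  -0.07559   -0.0378
  eq         0.6398     7.559     6.266      2.41
  solve Keq expr → x = -0.0378; check Q = 1.5600e+05
Then add 0.3217 M of E.
Step 3:
                  C         X         G         E
  init       0.6398     7.559     6.266     2.731
  Δ         0.02348  -0.02348  -0.01565 -0.007825
  eq         0.6633     7.535      6.25     2.724
  solve Keq expr → x = -0.007825; check Q = 1.5600e+05

x = -0.007825 M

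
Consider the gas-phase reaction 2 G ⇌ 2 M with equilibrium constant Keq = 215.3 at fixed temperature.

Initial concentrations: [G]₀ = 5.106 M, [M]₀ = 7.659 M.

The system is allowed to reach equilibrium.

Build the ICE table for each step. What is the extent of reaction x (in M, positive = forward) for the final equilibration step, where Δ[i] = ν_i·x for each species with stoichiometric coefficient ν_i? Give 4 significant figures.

Q₀ = 2.25 vs Keq = 215.3 ⇒ Q<K, forward
Step 1:
                   G          M
  init         5.106      7.659
  Δ           -4.292      4.292
  eq          0.8145      11.95
  solve Keq expr → x = 2.146; check Q = 215.3

x = 2.146 M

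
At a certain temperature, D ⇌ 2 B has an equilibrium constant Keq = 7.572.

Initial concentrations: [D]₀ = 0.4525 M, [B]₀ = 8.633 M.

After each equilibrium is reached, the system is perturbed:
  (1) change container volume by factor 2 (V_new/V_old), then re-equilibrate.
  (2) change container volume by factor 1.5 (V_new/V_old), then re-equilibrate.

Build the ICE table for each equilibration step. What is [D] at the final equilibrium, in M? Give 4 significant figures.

[D]_eq = 0.56 M

Q₀ = 164.7 vs Keq = 7.572 ⇒ Q>K, reverse
Step 1:
                  D         B
  init       0.4525     8.633
  Δ           2.113    -4.226
  eq          2.565     4.407
  solve Keq expr → x = -2.113; check Q = 7.572
Then change container volume by factor 2 (V_new/V_old).
Step 2:
                  D         B
  init        1.283     2.204
  Δ         -0.2775    0.5551
  eq          1.005     2.759
  solve Keq expr → x = 0.2775; check Q = 7.572
Then change container volume by factor 1.5 (V_new/V_old).
Step 3:
                  D         B
  init       0.6701     1.839
  Δ           -0.11    0.2201
  eq           0.56     2.059
  solve Keq expr → x = 0.11; check Q = 7.572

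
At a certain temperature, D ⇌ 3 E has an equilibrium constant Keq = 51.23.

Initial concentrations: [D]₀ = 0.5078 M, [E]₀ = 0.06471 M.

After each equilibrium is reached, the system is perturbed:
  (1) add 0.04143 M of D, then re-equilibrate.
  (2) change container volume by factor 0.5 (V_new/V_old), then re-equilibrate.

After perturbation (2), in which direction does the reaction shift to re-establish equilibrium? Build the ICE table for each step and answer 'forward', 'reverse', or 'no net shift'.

Q₀ = 5.3361e-04 vs Keq = 51.23 ⇒ Q<K, forward
Step 1:
                  D         E
  init       0.5078   0.06471
  Δ         -0.4519     1.356
  eq        0.05593      1.42
  solve Keq expr → x = 0.4519; check Q = 51.23
Then add 0.04143 M of D.
Step 2:
                  D         E
  init      0.09736      1.42
  Δ        -0.03008   0.09024
  eq        0.06728     1.511
  solve Keq expr → x = 0.03008; check Q = 51.23
Then change container volume by factor 0.5 (V_new/V_old).
Step 3:
                  D         E
  init       0.1346     3.021
  Δ          0.1721   -0.5164
  eq         0.3067     2.505
  solve Keq expr → x = -0.1721; check Q = 51.23

Direction: reverse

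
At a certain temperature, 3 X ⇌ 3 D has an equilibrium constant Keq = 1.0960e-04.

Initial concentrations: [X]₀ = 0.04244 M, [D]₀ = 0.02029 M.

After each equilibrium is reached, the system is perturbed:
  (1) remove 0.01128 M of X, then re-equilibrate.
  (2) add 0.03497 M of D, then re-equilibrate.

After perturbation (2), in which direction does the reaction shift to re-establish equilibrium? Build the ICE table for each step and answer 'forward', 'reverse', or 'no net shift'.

Direction: reverse

Q₀ = 0.1093 vs Keq = 1.0960e-04 ⇒ Q>K, reverse
Step 1:
                    X           D
  Initial     0.04244     0.02029
  Change      0.01743    -0.01743
  Equil       0.05987    0.002865
  solve Keq expr → x = -0.005808; check Q = 1.0960e-04
Then remove 0.01128 M of X.
Step 2:
                    X           D
  Initial     0.04859    0.002865
  Change   5.1516e-04 -5.1516e-04
  Equil        0.0491     0.00235
  solve Keq expr → x = -1.7172e-04; check Q = 1.0960e-04
Then add 0.03497 M of D.
Step 3:
                    X           D
  Initial      0.0491     0.03732
  Change      0.03337    -0.03337
  Equil       0.08247    0.003947
  solve Keq expr → x = -0.01112; check Q = 1.0960e-04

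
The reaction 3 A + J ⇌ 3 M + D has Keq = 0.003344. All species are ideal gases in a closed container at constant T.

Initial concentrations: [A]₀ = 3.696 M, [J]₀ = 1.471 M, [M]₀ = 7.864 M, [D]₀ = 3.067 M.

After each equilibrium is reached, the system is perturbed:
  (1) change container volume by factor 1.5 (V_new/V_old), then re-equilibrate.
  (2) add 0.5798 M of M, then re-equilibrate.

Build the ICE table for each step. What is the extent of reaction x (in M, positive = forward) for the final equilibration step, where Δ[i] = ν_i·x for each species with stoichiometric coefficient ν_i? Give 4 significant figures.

x = -0.1262 M

Q₀ = 20.08 vs Keq = 0.003344 ⇒ Q>K, reverse
Step 1:
                    A           J           M           D
  Initial       3.696       1.471       7.864       3.067
  Change         5.81       1.937       -5.81      -1.937
  Equil         9.506       3.408       2.054        1.13
  solve Keq expr → x = -1.937; check Q = 0.003344
Then change container volume by factor 1.5 (V_new/V_old).
Step 2:
                    A           J           M           D
  Initial       6.338       2.272       1.369      0.7535
  Change            0           0           0           0
  Equil         6.338       2.272       1.369      0.7535
  solve Keq expr → x = 0; check Q = 0.003344
Then add 0.5798 M of M.
Step 3:
                    A           J           M           D
  Initial       6.338       2.272       1.949      0.7535
  Change       0.3786      0.1262     -0.3786     -0.1262
  Equil         6.716       2.398        1.57      0.6273
  solve Keq expr → x = -0.1262; check Q = 0.003344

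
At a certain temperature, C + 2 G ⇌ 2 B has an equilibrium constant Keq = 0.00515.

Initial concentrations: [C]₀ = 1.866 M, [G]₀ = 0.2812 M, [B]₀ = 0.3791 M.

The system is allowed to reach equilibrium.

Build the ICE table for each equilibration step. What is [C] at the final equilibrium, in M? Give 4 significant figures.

Q₀ = 0.974 vs Keq = 0.00515 ⇒ Q>K, reverse
Step 1:
                    C           G           B
  Initial       1.866      0.2812      0.3791
  Change        0.159      0.3179     -0.3179
  Equil         2.025      0.5991     0.06118
  solve Keq expr → x = -0.159; check Q = 0.00515

[C]_eq = 2.025 M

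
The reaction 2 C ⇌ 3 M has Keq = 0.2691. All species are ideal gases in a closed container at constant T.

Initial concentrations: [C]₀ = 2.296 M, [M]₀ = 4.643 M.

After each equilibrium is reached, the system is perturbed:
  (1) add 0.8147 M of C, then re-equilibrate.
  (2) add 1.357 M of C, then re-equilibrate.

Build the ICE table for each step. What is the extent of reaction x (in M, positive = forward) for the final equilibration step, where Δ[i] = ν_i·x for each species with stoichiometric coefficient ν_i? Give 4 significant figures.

Q₀ = 18.99 vs Keq = 0.2691 ⇒ Q>K, reverse
Step 1:
                    C           M
  init          2.296       4.643
  Δ             1.964      -2.946
  eq             4.26       1.697
  solve Keq expr → x = -0.9821; check Q = 0.2691
Then add 0.8147 M of C.
Step 2:
                    C           M
  init          5.075       1.697
  Δ           -0.1199      0.1798
  eq            4.955       1.876
  solve Keq expr → x = 0.05993; check Q = 0.2691
Then add 1.357 M of C.
Step 3:
                    C           M
  init          6.312       1.876
  Δ           -0.1895      0.2842
  eq            6.123       2.161
  solve Keq expr → x = 0.09475; check Q = 0.2691

x = 0.09475 M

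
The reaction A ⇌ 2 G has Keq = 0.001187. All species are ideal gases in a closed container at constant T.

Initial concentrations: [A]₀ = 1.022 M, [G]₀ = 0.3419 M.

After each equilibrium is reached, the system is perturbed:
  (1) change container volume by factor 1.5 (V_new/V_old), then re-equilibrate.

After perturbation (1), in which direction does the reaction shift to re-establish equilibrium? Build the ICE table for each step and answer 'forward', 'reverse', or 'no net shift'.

Direction: forward

Q₀ = 0.1144 vs Keq = 0.001187 ⇒ Q>K, reverse
Step 1:
                   A          G
  I            1.022     0.3419
  C           0.1523    -0.3046
  E            1.174    0.03733
  solve Keq expr → x = -0.1523; check Q = 0.001187
Then change container volume by factor 1.5 (V_new/V_old).
Step 2:
                   A          G
  I           0.7829    0.02489
  C         -0.00277    0.00554
  E           0.7801    0.03043
  solve Keq expr → x = 0.00277; check Q = 0.001187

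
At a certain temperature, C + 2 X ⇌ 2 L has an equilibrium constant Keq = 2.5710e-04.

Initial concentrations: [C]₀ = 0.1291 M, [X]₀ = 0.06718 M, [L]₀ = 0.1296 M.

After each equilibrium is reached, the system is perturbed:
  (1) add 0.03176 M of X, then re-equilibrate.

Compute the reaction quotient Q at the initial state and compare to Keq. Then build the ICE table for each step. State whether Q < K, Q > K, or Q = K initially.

Q₀ = 28.83 vs Keq = 2.5710e-04 ⇒ Q>K, reverse
Step 1:
                    C           X           L
  Initial      0.1291     0.06718      0.1296
  Change      0.06411      0.1282     -0.1282
  Equil        0.1932      0.1954    0.001377
  solve Keq expr → x = -0.06411; check Q = 2.5710e-04
Then add 0.03176 M of X.
Step 2:
                    C           X           L
  Initial      0.1932      0.2272    0.001377
  Change  -1.1091e-04 -2.2182e-04  2.2182e-04
  Equil        0.1931      0.2269    0.001599
  solve Keq expr → x = 1.1091e-04; check Q = 2.5710e-04

Q₀ = 28.83; Q > K (proceeds reverse)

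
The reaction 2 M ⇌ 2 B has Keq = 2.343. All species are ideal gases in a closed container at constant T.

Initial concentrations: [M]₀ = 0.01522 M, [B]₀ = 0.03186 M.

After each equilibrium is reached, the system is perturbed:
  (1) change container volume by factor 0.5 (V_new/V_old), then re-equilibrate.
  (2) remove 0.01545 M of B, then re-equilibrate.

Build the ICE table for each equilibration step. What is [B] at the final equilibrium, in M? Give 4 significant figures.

[B]_eq = 0.04761 M

Q₀ = 4.382 vs Keq = 2.343 ⇒ Q>K, reverse
Step 1:
                  M         B
  I         0.01522   0.03186
  C        0.003384 -0.003384
  E          0.0186   0.02848
  solve Keq expr → x = -0.001692; check Q = 2.343
Then change container volume by factor 0.5 (V_new/V_old).
Step 2:
                  M         B
  I         0.03721   0.05695
  C               0         0
  E         0.03721   0.05695
  solve Keq expr → x = 0; check Q = 2.343
Then remove 0.01545 M of B.
Step 3:
                  M         B
  I         0.03721    0.0415
  C       -0.006105  0.006105
  E          0.0311   0.04761
  solve Keq expr → x = 0.003053; check Q = 2.343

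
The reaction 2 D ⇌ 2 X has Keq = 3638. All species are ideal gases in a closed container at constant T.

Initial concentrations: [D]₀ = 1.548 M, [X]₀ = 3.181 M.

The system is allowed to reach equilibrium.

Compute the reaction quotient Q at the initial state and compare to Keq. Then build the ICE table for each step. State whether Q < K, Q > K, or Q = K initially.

Q₀ = 4.223 vs Keq = 3638 ⇒ Q<K, forward
Step 1:
                   D          X
  init         1.548      3.181
  Δ           -1.471      1.471
  eq         0.07713      4.652
  solve Keq expr → x = 0.7354; check Q = 3638

Q₀ = 4.223; Q < K (proceeds forward)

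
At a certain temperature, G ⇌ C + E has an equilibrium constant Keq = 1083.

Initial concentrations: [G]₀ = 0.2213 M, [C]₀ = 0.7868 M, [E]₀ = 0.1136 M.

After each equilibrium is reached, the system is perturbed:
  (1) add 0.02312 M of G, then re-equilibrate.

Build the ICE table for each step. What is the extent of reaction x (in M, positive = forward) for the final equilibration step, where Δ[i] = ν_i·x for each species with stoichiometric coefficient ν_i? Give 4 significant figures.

x = 0.02309 M

Q₀ = 0.4039 vs Keq = 1083 ⇒ Q<K, forward
Step 1:
                    G           C           E
  I            0.2213      0.7868      0.1136
  C            -0.221       0.221       0.221
  E        3.1135e-04       1.008      0.3346
  solve Keq expr → x = 0.221; check Q = 1083
Then add 0.02312 M of G.
Step 2:
                    G           C           E
  I           0.02343       1.008      0.3346
  C          -0.02309     0.02309     0.02309
  E        3.4047e-04       1.031      0.3577
  solve Keq expr → x = 0.02309; check Q = 1083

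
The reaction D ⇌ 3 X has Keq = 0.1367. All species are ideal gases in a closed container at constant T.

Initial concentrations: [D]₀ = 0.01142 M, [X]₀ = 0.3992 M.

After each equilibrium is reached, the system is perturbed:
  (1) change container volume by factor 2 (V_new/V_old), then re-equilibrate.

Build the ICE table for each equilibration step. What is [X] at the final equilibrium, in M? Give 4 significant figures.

Q₀ = 5.571 vs Keq = 0.1367 ⇒ Q>K, reverse
Step 1:
                  D         X
  I         0.01142    0.3992
  C         0.06137   -0.1841
  E         0.07279    0.2151
  solve Keq expr → x = -0.06137; check Q = 0.1367
Then change container volume by factor 2 (V_new/V_old).
Step 2:
                  D         X
  I          0.0364    0.1075
  C        -0.01315   0.03946
  E         0.02324     0.147
  solve Keq expr → x = 0.01315; check Q = 0.1367

[X]_eq = 0.147 M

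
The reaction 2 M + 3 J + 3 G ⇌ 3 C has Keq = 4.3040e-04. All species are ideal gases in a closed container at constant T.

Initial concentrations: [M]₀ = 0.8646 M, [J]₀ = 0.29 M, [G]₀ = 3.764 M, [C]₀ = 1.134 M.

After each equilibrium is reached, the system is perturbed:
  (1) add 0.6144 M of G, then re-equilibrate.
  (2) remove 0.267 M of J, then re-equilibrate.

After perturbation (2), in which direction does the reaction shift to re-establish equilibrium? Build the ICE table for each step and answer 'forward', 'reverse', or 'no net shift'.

Direction: reverse

Q₀ = 1.5 vs Keq = 4.3040e-04 ⇒ Q>K, reverse
Step 1:
                  M         J         G         C
  Initial    0.8646      0.29     3.764     1.134
  Change      0.479    0.7184    0.7184   -0.7184
  Equil       1.344     1.008     4.482    0.4156
  solve Keq expr → x = -0.2395; check Q = 4.3040e-04
Then add 0.6144 M of G.
Step 2:
                  M         J         G         C
  Initial     1.344     1.008     5.097    0.4156
  Change   -0.02222  -0.03333  -0.03333   0.03333
  Equil       1.321    0.9751     5.064    0.4489
  solve Keq expr → x = 0.01111; check Q = 4.3040e-04
Then remove 0.267 M of J.
Step 3:
                  M         J         G         C
  Initial     1.321    0.7081     5.064    0.4489
  Change    0.04955   0.07433   0.07433  -0.07433
  Equil       1.371    0.7824     5.138    0.3746
  solve Keq expr → x = -0.02478; check Q = 4.3040e-04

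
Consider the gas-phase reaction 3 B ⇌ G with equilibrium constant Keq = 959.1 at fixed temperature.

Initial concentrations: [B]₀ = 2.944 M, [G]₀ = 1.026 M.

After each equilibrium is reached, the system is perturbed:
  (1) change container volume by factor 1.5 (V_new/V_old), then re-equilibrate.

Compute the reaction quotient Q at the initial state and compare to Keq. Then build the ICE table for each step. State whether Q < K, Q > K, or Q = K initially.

Q₀ = 0.04021; Q < K (proceeds forward)

Q₀ = 0.04021 vs Keq = 959.1 ⇒ Q<K, forward
Step 1:
                    B           G
  init          2.944       1.026
  Δ            -2.817       0.939
  eq            0.127       1.965
  solve Keq expr → x = 0.939; check Q = 959.1
Then change container volume by factor 1.5 (V_new/V_old).
Step 2:
                    B           G
  init        0.08467        1.31
  Δ           0.02603   -0.008678
  eq           0.1107       1.301
  solve Keq expr → x = -0.008678; check Q = 959.1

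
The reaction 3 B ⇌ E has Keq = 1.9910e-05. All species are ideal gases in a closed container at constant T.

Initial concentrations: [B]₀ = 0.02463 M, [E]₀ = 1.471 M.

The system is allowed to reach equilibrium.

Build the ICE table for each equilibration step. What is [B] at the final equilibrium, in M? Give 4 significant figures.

[B]_eq = 4.432 M

Q₀ = 9.8451e+04 vs Keq = 1.9910e-05 ⇒ Q>K, reverse
Step 1:
                   B          E
  I          0.02463      1.471
  C            4.408     -1.469
  E            4.432   0.001734
  solve Keq expr → x = -1.469; check Q = 1.9910e-05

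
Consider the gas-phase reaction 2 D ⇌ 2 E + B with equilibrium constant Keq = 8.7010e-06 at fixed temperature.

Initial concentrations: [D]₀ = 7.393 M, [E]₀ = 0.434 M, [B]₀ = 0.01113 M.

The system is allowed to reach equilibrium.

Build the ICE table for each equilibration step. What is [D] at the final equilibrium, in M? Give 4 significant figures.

[D]_eq = 7.41 M

Q₀ = 3.8356e-05 vs Keq = 8.7010e-06 ⇒ Q>K, reverse
Step 1:
                  D         E         B
  init        7.393     0.434   0.01113
  Δ         0.01677  -0.01677 -0.008386
  eq           7.41    0.4172  0.002744
  solve Keq expr → x = -0.008386; check Q = 8.7010e-06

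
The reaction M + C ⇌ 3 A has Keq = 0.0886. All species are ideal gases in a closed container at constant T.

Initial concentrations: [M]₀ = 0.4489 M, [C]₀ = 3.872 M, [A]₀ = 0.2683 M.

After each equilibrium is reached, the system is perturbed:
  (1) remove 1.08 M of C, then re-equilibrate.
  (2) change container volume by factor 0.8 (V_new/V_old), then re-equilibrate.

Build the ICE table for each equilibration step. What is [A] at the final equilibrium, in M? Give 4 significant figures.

[A]_eq = 0.5318 M

Q₀ = 0.01111 vs Keq = 0.0886 ⇒ Q<K, forward
Step 1:
                    M           C           A
  Initial      0.4489       3.872      0.2683
  Change     -0.07722    -0.07722      0.2317
  Equil        0.3717       3.795         0.5
  solve Keq expr → x = 0.07722; check Q = 0.0886
Then remove 1.08 M of C.
Step 2:
                    M           C           A
  Initial      0.3717       2.715         0.5
  Change       0.0153      0.0153    -0.04591
  Equil         0.387        2.73       0.454
  solve Keq expr → x = -0.0153; check Q = 0.0886
Then change container volume by factor 0.8 (V_new/V_old).
Step 3:
                    M           C           A
  Initial      0.4837       3.413      0.5676
  Change      0.01192     0.01192    -0.03577
  Equil        0.4957       3.425      0.5318
  solve Keq expr → x = -0.01192; check Q = 0.0886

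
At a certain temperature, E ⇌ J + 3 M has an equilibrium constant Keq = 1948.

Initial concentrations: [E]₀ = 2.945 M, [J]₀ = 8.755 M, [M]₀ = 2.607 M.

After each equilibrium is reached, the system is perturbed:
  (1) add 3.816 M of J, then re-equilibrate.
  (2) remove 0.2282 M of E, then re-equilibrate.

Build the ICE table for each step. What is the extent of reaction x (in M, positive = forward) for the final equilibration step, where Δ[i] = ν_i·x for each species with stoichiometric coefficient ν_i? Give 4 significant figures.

x = -0.06469 M

Q₀ = 52.67 vs Keq = 1948 ⇒ Q<K, forward
Step 1:
                   E          J          M
  init         2.945      8.755      2.607
  Δ            -1.37       1.37       4.11
  eq           1.575      10.12      6.717
  solve Keq expr → x = 1.37; check Q = 1948
Then add 3.816 M of J.
Step 2:
                   E          J          M
  init         1.575      13.94      6.717
  Δ           0.1548    -0.1548    -0.4644
  eq            1.73      13.79      6.252
  solve Keq expr → x = -0.1548; check Q = 1948
Then remove 0.2282 M of E.
Step 3:
                   E          J          M
  init         1.502      13.79      6.252
  Δ          0.06469   -0.06469    -0.1941
  eq           1.566      13.72      6.058
  solve Keq expr → x = -0.06469; check Q = 1948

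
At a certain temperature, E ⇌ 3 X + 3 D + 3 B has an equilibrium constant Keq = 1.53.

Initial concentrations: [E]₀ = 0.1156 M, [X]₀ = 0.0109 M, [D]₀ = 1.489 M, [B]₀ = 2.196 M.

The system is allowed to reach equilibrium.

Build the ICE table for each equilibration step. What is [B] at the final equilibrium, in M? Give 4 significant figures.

[B]_eq = 2.316 M

Q₀ = 3.9165e-04 vs Keq = 1.53 ⇒ Q<K, forward
Step 1:
                  E         X         D         B
  I          0.1156    0.0109     1.489     2.196
  C        -0.03996    0.1199    0.1199    0.1199
  E         0.07564    0.1308     1.609     2.316
  solve Keq expr → x = 0.03996; check Q = 1.53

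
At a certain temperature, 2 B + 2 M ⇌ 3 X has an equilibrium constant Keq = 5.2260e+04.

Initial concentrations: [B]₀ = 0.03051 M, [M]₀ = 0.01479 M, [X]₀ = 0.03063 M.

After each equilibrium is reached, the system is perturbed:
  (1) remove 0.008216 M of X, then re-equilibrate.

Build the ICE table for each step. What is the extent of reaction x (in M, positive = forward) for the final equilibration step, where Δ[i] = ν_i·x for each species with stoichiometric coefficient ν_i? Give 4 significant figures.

Q₀ = 141.1 vs Keq = 5.2260e+04 ⇒ Q<K, forward
Step 1:
                    B           M           X
  Initial     0.03051     0.01479     0.03063
  Change      -0.0122     -0.0122     0.01831
  Equil       0.01831    0.002587     0.04894
  solve Keq expr → x = 0.006102; check Q = 5.2260e+04
Then remove 0.008216 M of X.
Step 2:
                    B           M           X
  Initial     0.01831    0.002587     0.04072
  Change  -5.0986e-04 -5.0986e-04  7.6478e-04
  Equil        0.0178    0.002077     0.04148
  solve Keq expr → x = 2.5493e-04; check Q = 5.2260e+04

x = 2.5493e-04 M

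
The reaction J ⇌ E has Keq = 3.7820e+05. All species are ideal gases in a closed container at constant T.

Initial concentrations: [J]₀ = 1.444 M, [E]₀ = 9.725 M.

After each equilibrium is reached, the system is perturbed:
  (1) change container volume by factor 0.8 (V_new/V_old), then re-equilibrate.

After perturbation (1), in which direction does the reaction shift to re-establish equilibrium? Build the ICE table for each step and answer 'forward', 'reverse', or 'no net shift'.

Q₀ = 6.735 vs Keq = 3.7820e+05 ⇒ Q<K, forward
Step 1:
                   J          E
  init         1.444      9.725
  Δ           -1.444      1.444
  eq      2.9532e-05      11.17
  solve Keq expr → x = 1.444; check Q = 3.7820e+05
Then change container volume by factor 0.8 (V_new/V_old).
Step 2:
                   J          E
  init    3.6915e-05      13.96
  Δ                0          0
  eq      3.6915e-05      13.96
  solve Keq expr → x = 0; check Q = 3.7820e+05

Direction: no net shift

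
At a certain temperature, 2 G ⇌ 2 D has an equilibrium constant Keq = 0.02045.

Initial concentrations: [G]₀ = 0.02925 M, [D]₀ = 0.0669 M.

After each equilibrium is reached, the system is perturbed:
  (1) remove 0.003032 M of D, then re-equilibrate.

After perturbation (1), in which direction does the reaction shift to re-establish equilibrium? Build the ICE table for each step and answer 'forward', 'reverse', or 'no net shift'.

Direction: forward

Q₀ = 5.231 vs Keq = 0.02045 ⇒ Q>K, reverse
Step 1:
                  G         D
  Initial   0.02925    0.0669
  Change    0.05487  -0.05487
  Equil     0.08412   0.01203
  solve Keq expr → x = -0.02744; check Q = 0.02045
Then remove 0.003032 M of D.
Step 2:
                  G         D
  Initial   0.08412  0.008998
  Change  -0.002653  0.002653
  Equil     0.08147   0.01165
  solve Keq expr → x = 0.001326; check Q = 0.02045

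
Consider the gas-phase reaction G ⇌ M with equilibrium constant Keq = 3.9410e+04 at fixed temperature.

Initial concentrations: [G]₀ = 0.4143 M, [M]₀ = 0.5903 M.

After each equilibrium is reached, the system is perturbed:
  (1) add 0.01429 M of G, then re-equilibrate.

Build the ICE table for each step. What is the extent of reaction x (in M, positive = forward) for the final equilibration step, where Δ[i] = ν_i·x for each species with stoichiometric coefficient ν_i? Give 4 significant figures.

Q₀ = 1.425 vs Keq = 3.9410e+04 ⇒ Q<K, forward
Step 1:
                    G           M
  I            0.4143      0.5903
  C           -0.4143      0.4143
  E        2.5490e-05       1.005
  solve Keq expr → x = 0.4143; check Q = 3.9410e+04
Then add 0.01429 M of G.
Step 2:
                    G           M
  I           0.01432       1.005
  C          -0.01429     0.01429
  E        2.5853e-05       1.019
  solve Keq expr → x = 0.01429; check Q = 3.9410e+04

x = 0.01429 M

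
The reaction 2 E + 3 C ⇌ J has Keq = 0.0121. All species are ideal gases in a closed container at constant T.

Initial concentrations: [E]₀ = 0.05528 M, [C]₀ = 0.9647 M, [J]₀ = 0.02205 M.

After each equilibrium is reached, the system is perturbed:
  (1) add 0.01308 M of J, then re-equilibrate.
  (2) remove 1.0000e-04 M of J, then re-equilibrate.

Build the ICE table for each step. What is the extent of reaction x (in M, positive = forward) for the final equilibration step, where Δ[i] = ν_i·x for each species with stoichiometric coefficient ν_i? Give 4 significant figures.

x = 9.9075e-05 M

Q₀ = 8.037 vs Keq = 0.0121 ⇒ Q>K, reverse
Step 1:
                    E           C           J
  Initial     0.05528      0.9647     0.02205
  Change      0.04384     0.06576    -0.02192
  Equil       0.09912        1.03  1.3008e-04
  solve Keq expr → x = -0.02192; check Q = 0.0121
Then add 0.01308 M of J.
Step 2:
                    E           C           J
  Initial     0.09912        1.03     0.01321
  Change      0.02596     0.03894    -0.01298
  Equil        0.1251       1.069  2.3150e-04
  solve Keq expr → x = -0.01298; check Q = 0.0121
Then remove 1.0000e-04 M of J.
Step 3:
                    E           C           J
  Initial      0.1251       1.069  1.3150e-04
  Change  -1.9815e-04 -2.9722e-04  9.9075e-05
  Equil        0.1249       1.069  2.3058e-04
  solve Keq expr → x = 9.9075e-05; check Q = 0.0121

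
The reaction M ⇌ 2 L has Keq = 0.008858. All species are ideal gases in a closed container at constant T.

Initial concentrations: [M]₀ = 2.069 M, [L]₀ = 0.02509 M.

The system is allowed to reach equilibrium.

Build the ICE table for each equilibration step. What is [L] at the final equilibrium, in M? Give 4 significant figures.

Q₀ = 3.0426e-04 vs Keq = 0.008858 ⇒ Q<K, forward
Step 1:
                    M           L
  Initial       2.069     0.02509
  Change     -0.05425      0.1085
  Equil         2.015      0.1336
  solve Keq expr → x = 0.05425; check Q = 0.008858

[L]_eq = 0.1336 M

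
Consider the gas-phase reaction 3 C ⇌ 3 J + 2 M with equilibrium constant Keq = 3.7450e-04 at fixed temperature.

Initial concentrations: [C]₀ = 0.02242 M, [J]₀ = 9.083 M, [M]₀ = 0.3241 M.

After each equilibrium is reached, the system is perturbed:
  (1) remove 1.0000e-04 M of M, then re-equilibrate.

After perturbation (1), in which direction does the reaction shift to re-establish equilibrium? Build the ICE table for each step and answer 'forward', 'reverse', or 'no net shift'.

Direction: forward

Q₀ = 6.9846e+06 vs Keq = 3.7450e-04 ⇒ Q>K, reverse
Step 1:
                  C         J         M
  Initial   0.02242     9.083    0.3241
  Change     0.4857   -0.4857   -0.3238
  Equil      0.5082     8.597 2.7808e-04
  solve Keq expr → x = -0.1619; check Q = 3.7450e-04
Then remove 1.0000e-04 M of M.
Step 2:
                  C         J         M
  Initial    0.5082     8.597 1.7808e-04
  Change  -1.4980e-04 1.4980e-04 9.9870e-05
  Equil       0.508     8.597 2.7795e-04
  solve Keq expr → x = 4.9935e-05; check Q = 3.7450e-04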